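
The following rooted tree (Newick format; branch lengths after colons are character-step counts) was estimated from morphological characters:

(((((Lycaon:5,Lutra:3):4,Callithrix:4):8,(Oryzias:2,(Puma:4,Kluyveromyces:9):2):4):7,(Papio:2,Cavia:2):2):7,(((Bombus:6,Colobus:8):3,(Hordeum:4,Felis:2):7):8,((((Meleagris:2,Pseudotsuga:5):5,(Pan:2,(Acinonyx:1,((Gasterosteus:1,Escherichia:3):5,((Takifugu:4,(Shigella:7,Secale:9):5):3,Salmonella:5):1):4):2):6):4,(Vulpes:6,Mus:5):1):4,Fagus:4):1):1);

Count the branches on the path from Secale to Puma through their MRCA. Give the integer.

The MRCA of Secale and Puma is the root of the tree.
From Secale up to that node: 11 branches. From Puma up to the same node: 5 branches. Total: 11 + 5 = 16.

16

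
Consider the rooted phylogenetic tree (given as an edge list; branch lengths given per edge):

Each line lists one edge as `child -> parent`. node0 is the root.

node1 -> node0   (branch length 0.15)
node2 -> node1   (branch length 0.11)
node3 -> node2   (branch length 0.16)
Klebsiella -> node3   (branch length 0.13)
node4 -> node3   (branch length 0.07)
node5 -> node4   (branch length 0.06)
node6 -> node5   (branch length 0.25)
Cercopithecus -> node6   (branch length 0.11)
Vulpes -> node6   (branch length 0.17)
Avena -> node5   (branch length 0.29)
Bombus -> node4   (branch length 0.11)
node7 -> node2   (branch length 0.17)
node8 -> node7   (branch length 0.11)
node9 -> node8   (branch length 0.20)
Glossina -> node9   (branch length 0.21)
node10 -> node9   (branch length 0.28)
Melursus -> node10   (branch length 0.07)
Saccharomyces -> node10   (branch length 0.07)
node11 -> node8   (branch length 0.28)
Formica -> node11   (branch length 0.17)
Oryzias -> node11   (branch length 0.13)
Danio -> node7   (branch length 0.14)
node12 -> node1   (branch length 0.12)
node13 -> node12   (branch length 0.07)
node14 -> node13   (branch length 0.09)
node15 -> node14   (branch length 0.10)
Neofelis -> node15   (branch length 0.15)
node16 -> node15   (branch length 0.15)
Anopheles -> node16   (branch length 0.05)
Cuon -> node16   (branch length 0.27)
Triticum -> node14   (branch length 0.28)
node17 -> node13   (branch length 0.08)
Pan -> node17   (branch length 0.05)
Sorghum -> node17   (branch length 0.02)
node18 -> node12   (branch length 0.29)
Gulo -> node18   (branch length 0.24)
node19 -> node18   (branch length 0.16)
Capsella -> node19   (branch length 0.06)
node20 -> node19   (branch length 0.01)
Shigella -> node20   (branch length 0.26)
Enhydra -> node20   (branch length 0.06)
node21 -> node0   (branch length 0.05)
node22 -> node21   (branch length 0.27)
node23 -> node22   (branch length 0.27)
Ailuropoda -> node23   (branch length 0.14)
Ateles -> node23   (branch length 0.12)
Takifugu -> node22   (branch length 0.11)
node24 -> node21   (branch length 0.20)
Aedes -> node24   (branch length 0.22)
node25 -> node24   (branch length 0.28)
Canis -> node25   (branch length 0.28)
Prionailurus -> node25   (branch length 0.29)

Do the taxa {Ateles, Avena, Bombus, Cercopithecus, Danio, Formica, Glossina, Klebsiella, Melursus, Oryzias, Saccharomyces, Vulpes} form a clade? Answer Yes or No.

No

The MRCA of the listed taxa is the root, so the smallest clade containing them is the whole tree.
That clade also contains Aedes, Ailuropoda, Anopheles, Canis, Capsella, Cuon, Enhydra, Gulo, Neofelis, Pan, Prionailurus, Shigella, Sorghum, Takifugu, Triticum, which are not in the proposed group, so the group is not monophyletic.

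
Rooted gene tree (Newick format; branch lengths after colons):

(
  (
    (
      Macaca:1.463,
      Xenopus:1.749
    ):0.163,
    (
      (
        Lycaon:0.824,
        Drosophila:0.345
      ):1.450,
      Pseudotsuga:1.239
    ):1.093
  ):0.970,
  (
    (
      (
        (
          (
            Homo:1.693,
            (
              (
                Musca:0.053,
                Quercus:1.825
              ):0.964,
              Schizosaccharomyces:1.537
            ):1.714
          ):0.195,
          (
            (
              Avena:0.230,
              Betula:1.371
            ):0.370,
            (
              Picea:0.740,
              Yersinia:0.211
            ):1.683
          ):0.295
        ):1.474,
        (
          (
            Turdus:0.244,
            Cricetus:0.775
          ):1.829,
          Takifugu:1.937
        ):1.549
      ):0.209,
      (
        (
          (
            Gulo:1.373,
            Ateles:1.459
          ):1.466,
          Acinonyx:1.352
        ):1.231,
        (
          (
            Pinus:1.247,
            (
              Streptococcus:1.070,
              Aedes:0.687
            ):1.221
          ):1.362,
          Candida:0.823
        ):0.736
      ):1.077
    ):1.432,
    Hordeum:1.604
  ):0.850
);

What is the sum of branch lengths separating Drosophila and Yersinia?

The path runs Drosophila → … → MRCA → … → Yersinia; the MRCA is the root of the tree.
Branch lengths along that path: 0.345 + 1.450 + 1.093 + 0.970 + 0.850 + 1.432 + 0.209 + 1.474 + 0.295 + 1.683 + 0.211 = 10.012.

10.012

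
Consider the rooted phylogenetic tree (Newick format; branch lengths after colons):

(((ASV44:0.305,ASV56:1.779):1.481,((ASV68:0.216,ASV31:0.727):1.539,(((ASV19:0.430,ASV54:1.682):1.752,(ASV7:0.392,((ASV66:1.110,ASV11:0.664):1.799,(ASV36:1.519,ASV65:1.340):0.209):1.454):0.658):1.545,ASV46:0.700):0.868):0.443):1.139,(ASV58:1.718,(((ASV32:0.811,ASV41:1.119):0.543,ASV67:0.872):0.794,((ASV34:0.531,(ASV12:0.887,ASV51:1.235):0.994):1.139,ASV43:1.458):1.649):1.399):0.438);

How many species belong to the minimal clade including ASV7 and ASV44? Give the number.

The MRCA of ASV7 and ASV44 is the node subtending ((ASV44,ASV56),((ASV68,ASV31),(((ASV19,ASV54),(ASV7,((ASV66,ASV11),(ASV36,ASV65)))),ASV46))).
That clade contains 12 terminal taxa: ASV11, ASV19, ASV31, ASV36, ASV44, ASV46, ASV54, ASV56, ASV65, ASV66, ASV68, ASV7.

12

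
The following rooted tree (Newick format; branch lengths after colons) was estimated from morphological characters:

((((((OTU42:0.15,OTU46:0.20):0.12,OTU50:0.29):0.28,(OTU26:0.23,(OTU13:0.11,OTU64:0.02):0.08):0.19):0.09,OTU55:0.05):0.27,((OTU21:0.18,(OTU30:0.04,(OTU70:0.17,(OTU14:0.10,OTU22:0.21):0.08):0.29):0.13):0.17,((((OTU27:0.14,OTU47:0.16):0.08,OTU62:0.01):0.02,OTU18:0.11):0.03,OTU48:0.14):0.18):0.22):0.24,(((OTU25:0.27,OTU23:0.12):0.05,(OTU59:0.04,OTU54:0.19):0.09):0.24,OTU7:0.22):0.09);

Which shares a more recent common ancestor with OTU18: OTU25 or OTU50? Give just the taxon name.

OTU50

The MRCA of OTU18 and OTU50 subtends (((((OTU42,OTU46),OTU50),(OTU26,(OTU13,OTU64))),OTU55),((OTU21,(OTU30,(OTU70,(OTU14,OTU22)))),((((OTU27,OTU47),OTU62),OTU18),OTU48))) (17 taxa).
The MRCA of OTU18 and OTU25 is the root, subtending the entire tree (22 taxa).
The first is nested inside the second, so OTU18 shares a more recent common ancestor with OTU50.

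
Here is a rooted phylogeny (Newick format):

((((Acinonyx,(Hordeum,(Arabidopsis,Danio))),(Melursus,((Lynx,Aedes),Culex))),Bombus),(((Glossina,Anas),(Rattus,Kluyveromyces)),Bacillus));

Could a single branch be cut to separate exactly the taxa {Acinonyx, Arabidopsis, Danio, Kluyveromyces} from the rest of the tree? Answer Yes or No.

No

The MRCA of the listed taxa is the root, so the smallest clade containing them is the whole tree.
That clade also contains Aedes, Anas, Bacillus, Bombus, Culex, Glossina, Hordeum, Lynx, Melursus, Rattus, which are not in the proposed group, so the group is not monophyletic.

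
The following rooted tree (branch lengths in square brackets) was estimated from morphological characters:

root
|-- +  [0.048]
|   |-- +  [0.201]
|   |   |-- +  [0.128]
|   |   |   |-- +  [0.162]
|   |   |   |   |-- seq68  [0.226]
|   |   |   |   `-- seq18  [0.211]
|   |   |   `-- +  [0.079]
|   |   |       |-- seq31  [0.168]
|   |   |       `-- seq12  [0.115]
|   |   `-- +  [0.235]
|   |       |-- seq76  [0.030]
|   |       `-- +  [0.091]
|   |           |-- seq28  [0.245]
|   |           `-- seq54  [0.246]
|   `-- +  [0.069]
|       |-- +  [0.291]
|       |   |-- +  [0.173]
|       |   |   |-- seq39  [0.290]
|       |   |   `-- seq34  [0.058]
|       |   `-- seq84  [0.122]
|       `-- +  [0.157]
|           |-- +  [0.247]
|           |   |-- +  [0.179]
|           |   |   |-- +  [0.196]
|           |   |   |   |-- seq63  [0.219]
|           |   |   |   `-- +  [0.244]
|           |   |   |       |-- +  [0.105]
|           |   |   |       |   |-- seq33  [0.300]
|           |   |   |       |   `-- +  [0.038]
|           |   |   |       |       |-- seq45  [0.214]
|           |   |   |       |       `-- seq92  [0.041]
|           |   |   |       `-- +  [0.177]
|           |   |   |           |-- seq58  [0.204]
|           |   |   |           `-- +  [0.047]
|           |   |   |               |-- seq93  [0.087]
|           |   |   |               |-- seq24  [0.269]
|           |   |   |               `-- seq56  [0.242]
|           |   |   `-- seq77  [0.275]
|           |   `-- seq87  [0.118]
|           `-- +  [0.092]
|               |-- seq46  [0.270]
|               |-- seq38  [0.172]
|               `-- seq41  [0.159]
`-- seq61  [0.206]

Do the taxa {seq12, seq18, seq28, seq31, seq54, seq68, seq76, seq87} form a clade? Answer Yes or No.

The MRCA of the listed taxa subtends ((((seq68,seq18),(seq31,seq12)),(seq76,(seq28,seq54))),(((seq39,seq34),seq84),((((seq63,((seq33,(seq45,seq92)),(seq58,(seq93,seq24,seq56)))),seq77),seq87),(seq46,seq38,seq41)))).
That clade also contains seq24, seq33, seq34, seq38, seq39, seq41, seq45, seq46, seq56, seq58, seq63, seq77, seq84, seq92, seq93, which are not in the proposed group, so the group is not monophyletic.

No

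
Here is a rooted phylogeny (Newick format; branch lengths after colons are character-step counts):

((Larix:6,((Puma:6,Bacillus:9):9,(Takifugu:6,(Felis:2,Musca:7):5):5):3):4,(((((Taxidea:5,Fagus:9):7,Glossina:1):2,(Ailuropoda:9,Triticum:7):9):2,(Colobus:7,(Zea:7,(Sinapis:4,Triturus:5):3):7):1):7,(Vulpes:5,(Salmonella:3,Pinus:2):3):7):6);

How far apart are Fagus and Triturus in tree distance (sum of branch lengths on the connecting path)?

36

The path runs Fagus → … → MRCA → … → Triturus; the MRCA is the node subtending ((((Taxidea,Fagus),Glossina),(Ailuropoda,Triticum)),(Colobus,(Zea,(Sinapis,Triturus)))).
Branch lengths along that path: 9 + 7 + 2 + 2 + 1 + 7 + 3 + 5 = 36.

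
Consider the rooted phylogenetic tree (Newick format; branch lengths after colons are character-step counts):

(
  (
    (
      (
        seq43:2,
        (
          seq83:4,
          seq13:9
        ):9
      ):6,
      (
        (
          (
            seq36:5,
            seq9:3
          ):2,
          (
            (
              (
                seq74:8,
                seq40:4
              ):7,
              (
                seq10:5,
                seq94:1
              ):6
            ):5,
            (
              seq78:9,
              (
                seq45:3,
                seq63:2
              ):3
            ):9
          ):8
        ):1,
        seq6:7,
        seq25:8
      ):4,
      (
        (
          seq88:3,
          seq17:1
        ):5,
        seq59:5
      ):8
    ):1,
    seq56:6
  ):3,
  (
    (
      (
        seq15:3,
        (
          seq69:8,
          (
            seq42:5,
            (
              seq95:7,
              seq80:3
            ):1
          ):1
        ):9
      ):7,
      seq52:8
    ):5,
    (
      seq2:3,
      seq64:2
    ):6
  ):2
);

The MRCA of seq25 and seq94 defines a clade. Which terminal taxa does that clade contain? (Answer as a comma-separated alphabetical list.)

seq10, seq25, seq36, seq40, seq45, seq6, seq63, seq74, seq78, seq9, seq94

Tracing seq25: it sits inside (((seq36,seq9),(((seq74,seq40),(seq10,seq94)),(seq78,(seq45,seq63)))),seq6,seq25).
Tracing seq94: it sits inside (seq10,seq94).
The smallest clade enclosing both is (((seq36,seq9),(((seq74,seq40),(seq10,seq94)),(seq78,(seq45,seq63)))),seq6,seq25); the answer is its 11 terminal taxa in alphabetical order.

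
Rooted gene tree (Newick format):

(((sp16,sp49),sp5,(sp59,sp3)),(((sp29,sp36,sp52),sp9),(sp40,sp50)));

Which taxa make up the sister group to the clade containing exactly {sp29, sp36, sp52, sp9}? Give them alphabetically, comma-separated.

sp40, sp50

The clade containing exactly {sp29, sp36, sp52, sp9} attaches to the tree at the node subtending (((sp29,sp36,sp52),sp9),(sp40,sp50)).
The other lineage descending from that same node — the sister group — is (sp40,sp50); its 2 tips in alphabetical order are the answer.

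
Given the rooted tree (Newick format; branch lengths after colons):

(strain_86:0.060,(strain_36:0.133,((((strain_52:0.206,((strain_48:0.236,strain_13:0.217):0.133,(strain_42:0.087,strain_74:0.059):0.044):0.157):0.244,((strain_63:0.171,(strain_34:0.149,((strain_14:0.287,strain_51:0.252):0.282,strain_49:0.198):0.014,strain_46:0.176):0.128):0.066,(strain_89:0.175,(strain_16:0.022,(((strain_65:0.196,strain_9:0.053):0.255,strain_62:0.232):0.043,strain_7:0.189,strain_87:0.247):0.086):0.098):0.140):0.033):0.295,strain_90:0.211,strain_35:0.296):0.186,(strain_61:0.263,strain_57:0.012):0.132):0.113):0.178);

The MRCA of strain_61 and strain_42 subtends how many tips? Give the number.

The MRCA of strain_61 and strain_42 is the node subtending ((((strain_52,((strain_48,strain_13),(strain_42,strain_74))),((strain_63,(strain_34,((strain_14,strain_51),strain_49),strain_46)),(strain_89,(strain_16,(((strain_65,strain_9),strain_62),strain_7,strain_87))))),strain_90,strain_35),(strain_61,strain_57)).
That clade contains 22 terminal taxa: strain_13, strain_14, strain_16, strain_34, strain_35, strain_42, strain_46, strain_48, strain_49, strain_51, strain_52, strain_57, strain_61, strain_62, strain_63, strain_65, strain_7, strain_74, strain_87, strain_89, strain_9, strain_90.

22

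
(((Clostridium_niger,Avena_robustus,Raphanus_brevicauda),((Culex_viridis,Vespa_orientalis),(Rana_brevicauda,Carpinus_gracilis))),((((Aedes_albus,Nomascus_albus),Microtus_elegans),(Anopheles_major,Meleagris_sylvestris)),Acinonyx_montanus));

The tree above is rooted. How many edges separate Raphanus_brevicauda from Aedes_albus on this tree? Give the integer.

The MRCA of Raphanus_brevicauda and Aedes_albus is the root of the tree.
From Raphanus_brevicauda up to that node: 3 branches. From Aedes_albus up to the same node: 5 branches. Total: 3 + 5 = 8.

8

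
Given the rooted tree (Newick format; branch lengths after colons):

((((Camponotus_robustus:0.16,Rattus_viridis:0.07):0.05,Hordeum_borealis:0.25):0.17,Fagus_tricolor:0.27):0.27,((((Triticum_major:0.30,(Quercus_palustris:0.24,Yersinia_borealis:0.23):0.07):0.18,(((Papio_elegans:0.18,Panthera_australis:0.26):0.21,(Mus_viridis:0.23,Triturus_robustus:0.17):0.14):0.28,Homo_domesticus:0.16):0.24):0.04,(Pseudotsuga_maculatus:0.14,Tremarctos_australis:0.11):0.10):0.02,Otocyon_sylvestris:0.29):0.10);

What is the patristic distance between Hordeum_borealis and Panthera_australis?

1.84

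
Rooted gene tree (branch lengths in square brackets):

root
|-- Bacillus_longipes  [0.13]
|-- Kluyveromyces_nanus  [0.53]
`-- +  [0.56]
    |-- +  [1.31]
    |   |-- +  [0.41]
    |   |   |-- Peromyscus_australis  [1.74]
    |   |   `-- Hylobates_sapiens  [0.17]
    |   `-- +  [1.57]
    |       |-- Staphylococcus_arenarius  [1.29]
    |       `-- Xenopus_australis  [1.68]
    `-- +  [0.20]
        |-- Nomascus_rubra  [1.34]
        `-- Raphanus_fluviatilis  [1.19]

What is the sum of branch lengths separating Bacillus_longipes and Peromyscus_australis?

The path runs Bacillus_longipes → … → MRCA → … → Peromyscus_australis; the MRCA is the root of the tree.
Branch lengths along that path: 0.13 + 0.56 + 1.31 + 0.41 + 1.74 = 4.15.

4.15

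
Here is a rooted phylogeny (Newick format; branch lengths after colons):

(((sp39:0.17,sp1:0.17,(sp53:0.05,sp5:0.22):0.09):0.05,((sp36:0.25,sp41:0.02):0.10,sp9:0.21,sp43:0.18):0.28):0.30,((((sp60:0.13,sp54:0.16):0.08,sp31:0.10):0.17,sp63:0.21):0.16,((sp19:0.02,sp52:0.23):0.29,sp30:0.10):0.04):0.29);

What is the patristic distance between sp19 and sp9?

1.43

The path runs sp19 → … → MRCA → … → sp9; the MRCA is the root of the tree.
Branch lengths along that path: 0.02 + 0.29 + 0.04 + 0.29 + 0.30 + 0.28 + 0.21 = 1.43.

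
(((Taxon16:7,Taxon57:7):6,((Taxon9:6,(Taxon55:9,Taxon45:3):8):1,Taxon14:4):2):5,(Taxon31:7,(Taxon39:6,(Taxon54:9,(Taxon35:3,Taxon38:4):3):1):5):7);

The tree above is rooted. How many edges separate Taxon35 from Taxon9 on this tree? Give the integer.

The MRCA of Taxon35 and Taxon9 is the root of the tree.
From Taxon35 up to that node: 5 branches. From Taxon9 up to the same node: 4 branches. Total: 5 + 4 = 9.

9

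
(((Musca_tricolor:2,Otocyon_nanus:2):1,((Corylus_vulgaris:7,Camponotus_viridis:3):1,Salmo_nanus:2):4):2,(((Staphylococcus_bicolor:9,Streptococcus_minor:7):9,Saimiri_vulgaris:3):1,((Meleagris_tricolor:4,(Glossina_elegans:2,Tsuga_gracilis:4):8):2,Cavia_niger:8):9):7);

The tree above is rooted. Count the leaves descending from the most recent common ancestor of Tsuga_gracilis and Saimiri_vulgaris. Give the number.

The MRCA of Tsuga_gracilis and Saimiri_vulgaris is the node subtending (((Staphylococcus_bicolor,Streptococcus_minor),Saimiri_vulgaris),((Meleagris_tricolor,(Glossina_elegans,Tsuga_gracilis)),Cavia_niger)).
That clade contains 7 terminal taxa: Cavia_niger, Glossina_elegans, Meleagris_tricolor, Saimiri_vulgaris, Staphylococcus_bicolor, Streptococcus_minor, Tsuga_gracilis.

7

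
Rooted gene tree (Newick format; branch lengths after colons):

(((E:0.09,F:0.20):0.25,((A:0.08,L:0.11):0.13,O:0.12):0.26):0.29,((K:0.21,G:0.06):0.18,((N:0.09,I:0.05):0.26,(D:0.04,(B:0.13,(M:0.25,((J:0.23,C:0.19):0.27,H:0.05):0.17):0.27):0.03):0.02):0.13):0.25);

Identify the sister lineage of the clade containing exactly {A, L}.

The clade containing exactly {A, L} attaches to the tree at the node subtending ((A,L),O).
The other lineage descending from that same node — the sister group — is the single tip O.

O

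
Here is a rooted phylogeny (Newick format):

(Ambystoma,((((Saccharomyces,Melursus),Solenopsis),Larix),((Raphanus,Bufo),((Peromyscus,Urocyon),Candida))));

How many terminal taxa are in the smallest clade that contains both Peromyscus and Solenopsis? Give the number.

9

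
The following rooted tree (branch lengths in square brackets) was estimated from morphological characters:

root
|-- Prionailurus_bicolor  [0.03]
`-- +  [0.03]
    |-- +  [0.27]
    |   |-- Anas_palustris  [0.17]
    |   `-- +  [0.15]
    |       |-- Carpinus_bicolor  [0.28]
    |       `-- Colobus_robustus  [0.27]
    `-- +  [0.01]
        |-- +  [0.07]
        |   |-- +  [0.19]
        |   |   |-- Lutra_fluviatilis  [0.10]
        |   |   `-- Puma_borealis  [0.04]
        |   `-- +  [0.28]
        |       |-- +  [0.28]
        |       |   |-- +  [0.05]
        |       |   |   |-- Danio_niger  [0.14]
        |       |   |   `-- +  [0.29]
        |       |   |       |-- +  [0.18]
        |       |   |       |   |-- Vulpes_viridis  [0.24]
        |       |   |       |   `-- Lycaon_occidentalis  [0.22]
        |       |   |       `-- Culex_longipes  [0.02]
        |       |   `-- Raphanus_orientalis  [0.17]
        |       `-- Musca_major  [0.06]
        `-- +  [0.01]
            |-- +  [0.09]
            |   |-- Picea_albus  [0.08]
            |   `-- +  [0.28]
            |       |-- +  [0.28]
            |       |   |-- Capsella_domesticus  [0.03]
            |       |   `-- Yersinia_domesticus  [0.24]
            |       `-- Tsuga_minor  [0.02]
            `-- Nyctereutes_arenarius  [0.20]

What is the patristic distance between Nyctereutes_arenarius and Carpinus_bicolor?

0.92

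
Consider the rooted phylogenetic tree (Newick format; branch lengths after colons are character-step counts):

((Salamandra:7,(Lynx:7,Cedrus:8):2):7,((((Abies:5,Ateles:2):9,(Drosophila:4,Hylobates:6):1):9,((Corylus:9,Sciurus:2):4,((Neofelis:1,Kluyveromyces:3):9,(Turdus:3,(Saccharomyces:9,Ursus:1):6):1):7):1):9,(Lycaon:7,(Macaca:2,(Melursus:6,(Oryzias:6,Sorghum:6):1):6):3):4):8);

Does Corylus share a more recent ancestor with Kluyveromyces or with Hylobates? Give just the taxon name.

The MRCA of Corylus and Kluyveromyces subtends ((Corylus,Sciurus),((Neofelis,Kluyveromyces),(Turdus,(Saccharomyces,Ursus)))) (7 taxa).
The MRCA of Corylus and Hylobates subtends (((Abies,Ateles),(Drosophila,Hylobates)),((Corylus,Sciurus),((Neofelis,Kluyveromyces),(Turdus,(Saccharomyces,Ursus))))) (11 taxa).
The first is nested inside the second, so Corylus shares a more recent common ancestor with Kluyveromyces.

Kluyveromyces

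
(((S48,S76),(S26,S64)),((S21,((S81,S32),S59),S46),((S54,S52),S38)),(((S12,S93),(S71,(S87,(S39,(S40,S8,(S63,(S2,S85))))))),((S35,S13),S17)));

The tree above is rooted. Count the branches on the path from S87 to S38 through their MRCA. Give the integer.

The MRCA of S87 and S38 is the root of the tree.
From S87 up to that node: 5 branches. From S38 up to the same node: 3 branches. Total: 5 + 3 = 8.

8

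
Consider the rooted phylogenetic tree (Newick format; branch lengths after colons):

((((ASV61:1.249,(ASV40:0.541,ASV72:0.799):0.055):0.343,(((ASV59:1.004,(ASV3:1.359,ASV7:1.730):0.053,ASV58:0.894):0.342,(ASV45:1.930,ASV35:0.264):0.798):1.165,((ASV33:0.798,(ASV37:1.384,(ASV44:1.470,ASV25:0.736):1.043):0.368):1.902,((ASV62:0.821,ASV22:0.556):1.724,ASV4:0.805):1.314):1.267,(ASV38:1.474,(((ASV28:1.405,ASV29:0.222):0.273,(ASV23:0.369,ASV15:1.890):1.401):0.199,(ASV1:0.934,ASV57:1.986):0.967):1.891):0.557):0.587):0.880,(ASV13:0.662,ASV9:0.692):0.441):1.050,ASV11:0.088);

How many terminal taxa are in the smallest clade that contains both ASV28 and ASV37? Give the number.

20

The MRCA of ASV28 and ASV37 is the node subtending (((ASV59,(ASV3,ASV7),ASV58),(ASV45,ASV35)),((ASV33,(ASV37,(ASV44,ASV25))),((ASV62,ASV22),ASV4)),(ASV38,(((ASV28,ASV29),(ASV23,ASV15)),(ASV1,ASV57)))).
That clade contains 20 terminal taxa: ASV1, ASV15, ASV22, ASV23, ASV25, ASV28, ASV29, ASV3, ASV33, ASV35, ASV37, ASV38, ASV4, ASV44, ASV45, ASV57, ASV58, ASV59, ASV62, ASV7.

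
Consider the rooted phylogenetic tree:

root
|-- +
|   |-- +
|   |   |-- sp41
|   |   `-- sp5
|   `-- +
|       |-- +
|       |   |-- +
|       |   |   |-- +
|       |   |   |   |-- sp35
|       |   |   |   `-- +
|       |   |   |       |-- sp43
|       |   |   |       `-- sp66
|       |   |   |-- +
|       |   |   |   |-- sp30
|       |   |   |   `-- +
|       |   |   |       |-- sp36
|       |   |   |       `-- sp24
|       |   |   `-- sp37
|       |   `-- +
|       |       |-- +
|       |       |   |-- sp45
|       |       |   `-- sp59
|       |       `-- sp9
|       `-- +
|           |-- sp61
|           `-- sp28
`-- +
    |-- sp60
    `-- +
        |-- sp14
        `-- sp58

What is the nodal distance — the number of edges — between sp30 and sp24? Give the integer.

3

The MRCA of sp30 and sp24 is the node subtending (sp30,(sp36,sp24)).
From sp30 up to that node: 1 branch. From sp24 up to the same node: 2 branches. Total: 1 + 2 = 3.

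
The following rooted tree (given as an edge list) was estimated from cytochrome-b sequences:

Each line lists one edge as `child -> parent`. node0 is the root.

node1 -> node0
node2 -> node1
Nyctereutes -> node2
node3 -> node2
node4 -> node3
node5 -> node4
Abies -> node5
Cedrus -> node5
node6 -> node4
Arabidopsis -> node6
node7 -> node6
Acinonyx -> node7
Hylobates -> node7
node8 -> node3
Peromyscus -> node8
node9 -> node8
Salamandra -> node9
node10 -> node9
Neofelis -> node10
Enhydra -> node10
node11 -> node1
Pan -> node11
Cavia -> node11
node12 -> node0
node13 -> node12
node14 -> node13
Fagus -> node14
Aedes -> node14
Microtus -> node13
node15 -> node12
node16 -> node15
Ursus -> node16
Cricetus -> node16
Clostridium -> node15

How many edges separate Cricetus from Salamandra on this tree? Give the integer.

The MRCA of Cricetus and Salamandra is the root of the tree.
From Cricetus up to that node: 4 branches. From Salamandra up to the same node: 6 branches. Total: 4 + 6 = 10.

10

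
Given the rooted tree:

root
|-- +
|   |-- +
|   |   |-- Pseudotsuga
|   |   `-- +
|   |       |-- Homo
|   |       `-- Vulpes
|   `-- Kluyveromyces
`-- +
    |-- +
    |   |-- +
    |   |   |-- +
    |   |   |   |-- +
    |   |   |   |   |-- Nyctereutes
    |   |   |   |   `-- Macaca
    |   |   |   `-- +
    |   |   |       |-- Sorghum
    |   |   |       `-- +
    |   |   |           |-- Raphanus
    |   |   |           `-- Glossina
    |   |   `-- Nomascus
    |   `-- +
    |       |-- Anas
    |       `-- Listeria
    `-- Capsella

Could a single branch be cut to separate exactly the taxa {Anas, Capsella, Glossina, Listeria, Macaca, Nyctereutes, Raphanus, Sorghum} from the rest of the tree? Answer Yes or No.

No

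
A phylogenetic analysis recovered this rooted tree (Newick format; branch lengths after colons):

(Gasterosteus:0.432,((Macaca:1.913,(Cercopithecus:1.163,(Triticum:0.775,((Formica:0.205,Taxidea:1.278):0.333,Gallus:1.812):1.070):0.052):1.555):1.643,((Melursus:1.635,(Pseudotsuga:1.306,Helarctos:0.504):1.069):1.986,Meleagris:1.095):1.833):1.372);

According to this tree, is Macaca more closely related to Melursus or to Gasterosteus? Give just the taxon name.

The MRCA of Macaca and Melursus subtends ((Macaca,(Cercopithecus,(Triticum,((Formica,Taxidea),Gallus)))),((Melursus,(Pseudotsuga,Helarctos)),Meleagris)) (10 taxa).
The MRCA of Macaca and Gasterosteus is the root, subtending the entire tree (11 taxa).
The first is nested inside the second, so Macaca shares a more recent common ancestor with Melursus.

Melursus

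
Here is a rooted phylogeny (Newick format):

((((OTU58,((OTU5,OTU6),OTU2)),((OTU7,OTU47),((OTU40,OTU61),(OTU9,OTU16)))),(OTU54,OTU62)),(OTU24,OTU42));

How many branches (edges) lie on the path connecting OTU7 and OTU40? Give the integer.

The MRCA of OTU7 and OTU40 is the node subtending ((OTU7,OTU47),((OTU40,OTU61),(OTU9,OTU16))).
From OTU7 up to that node: 2 branches. From OTU40 up to the same node: 3 branches. Total: 2 + 3 = 5.

5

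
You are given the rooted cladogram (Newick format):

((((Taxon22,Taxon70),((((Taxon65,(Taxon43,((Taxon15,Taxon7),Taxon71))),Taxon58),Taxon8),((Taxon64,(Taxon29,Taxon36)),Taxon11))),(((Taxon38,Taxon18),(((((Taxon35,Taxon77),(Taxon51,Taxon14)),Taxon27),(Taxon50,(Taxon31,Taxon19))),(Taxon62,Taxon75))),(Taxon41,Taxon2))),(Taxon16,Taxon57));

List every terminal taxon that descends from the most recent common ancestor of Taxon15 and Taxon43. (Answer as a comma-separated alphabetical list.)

Taxon15, Taxon43, Taxon7, Taxon71

Tracing Taxon15: it sits inside (Taxon15,Taxon7).
Tracing Taxon43: it sits inside (Taxon43,((Taxon15,Taxon7),Taxon71)).
The smallest clade enclosing both is (Taxon43,((Taxon15,Taxon7),Taxon71)); the answer is its 4 terminal taxa in alphabetical order.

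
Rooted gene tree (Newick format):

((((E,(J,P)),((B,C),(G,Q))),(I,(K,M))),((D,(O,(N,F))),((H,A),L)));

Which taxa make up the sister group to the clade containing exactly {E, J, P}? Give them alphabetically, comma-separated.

B, C, G, Q

The clade containing exactly {E, J, P} attaches to the tree at the node subtending ((E,(J,P)),((B,C),(G,Q))).
The other lineage descending from that same node — the sister group — is ((B,C),(G,Q)); its 4 tips in alphabetical order are the answer.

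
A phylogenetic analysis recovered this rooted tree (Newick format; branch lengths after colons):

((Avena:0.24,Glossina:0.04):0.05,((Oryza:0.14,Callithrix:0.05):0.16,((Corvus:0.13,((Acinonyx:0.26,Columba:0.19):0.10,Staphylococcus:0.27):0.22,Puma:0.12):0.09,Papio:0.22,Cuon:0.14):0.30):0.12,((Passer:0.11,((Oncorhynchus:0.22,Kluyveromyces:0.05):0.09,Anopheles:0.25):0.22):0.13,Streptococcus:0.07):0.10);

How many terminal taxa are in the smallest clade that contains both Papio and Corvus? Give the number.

The MRCA of Papio and Corvus is the node subtending ((Corvus,((Acinonyx,Columba),Staphylococcus),Puma),Papio,Cuon).
That clade contains 7 terminal taxa: Acinonyx, Columba, Corvus, Cuon, Papio, Puma, Staphylococcus.

7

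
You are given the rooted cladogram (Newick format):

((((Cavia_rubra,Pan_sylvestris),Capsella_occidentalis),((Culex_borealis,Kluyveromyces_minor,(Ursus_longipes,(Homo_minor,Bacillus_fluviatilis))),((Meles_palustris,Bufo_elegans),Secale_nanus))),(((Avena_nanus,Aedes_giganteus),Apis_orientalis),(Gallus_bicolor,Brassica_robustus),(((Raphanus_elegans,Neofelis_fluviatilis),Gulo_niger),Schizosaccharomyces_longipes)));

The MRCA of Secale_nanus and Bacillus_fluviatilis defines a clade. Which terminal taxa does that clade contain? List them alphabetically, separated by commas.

Tracing Secale_nanus: it sits inside ((Meles_palustris,Bufo_elegans),Secale_nanus).
Tracing Bacillus_fluviatilis: it sits inside (Homo_minor,Bacillus_fluviatilis).
The smallest clade enclosing both is ((Culex_borealis,Kluyveromyces_minor,(Ursus_longipes,(Homo_minor,Bacillus_fluviatilis))),((Meles_palustris,Bufo_elegans),Secale_nanus)); the answer is its 8 terminal taxa in alphabetical order.

Bacillus_fluviatilis, Bufo_elegans, Culex_borealis, Homo_minor, Kluyveromyces_minor, Meles_palustris, Secale_nanus, Ursus_longipes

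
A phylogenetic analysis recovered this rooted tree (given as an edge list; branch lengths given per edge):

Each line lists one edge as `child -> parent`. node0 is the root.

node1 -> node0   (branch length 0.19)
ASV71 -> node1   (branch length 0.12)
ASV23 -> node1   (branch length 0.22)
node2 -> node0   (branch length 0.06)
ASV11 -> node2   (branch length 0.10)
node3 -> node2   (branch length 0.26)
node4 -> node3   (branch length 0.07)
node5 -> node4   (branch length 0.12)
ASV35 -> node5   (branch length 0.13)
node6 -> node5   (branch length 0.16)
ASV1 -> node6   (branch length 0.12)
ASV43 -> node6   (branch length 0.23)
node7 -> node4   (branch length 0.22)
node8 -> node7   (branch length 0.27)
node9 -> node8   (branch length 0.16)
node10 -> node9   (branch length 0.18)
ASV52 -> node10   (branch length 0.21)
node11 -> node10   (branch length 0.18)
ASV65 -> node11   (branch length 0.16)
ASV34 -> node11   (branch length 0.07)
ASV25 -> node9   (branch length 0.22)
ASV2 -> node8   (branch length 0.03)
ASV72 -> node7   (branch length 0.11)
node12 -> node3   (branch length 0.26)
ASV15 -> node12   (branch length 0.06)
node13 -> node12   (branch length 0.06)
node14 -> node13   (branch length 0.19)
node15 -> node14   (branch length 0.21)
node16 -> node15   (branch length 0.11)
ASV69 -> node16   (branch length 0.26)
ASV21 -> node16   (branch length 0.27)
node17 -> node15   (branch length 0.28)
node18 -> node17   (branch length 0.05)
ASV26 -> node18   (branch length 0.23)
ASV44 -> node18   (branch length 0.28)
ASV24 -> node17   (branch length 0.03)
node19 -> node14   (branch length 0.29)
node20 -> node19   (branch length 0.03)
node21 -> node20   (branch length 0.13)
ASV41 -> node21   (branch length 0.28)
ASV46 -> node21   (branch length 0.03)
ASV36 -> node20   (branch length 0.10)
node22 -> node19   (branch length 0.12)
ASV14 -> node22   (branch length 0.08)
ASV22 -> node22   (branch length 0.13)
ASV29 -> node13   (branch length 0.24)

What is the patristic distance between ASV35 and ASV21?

1.42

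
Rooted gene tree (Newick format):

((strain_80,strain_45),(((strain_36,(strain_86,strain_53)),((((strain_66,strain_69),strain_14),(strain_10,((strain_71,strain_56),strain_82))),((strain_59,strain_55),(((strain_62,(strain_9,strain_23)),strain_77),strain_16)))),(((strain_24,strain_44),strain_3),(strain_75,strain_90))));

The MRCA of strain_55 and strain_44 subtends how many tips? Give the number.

22

The MRCA of strain_55 and strain_44 is the node subtending (((strain_36,(strain_86,strain_53)),((((strain_66,strain_69),strain_14),(strain_10,((strain_71,strain_56),strain_82))),((strain_59,strain_55),(((strain_62,(strain_9,strain_23)),strain_77),strain_16)))),(((strain_24,strain_44),strain_3),(strain_75,strain_90))).
That clade contains 22 terminal taxa: strain_10, strain_14, strain_16, strain_23, strain_24, strain_3, strain_36, strain_44, strain_53, strain_55, strain_56, strain_59, strain_62, strain_66, strain_69, strain_71, strain_75, strain_77, strain_82, strain_86, strain_9, strain_90.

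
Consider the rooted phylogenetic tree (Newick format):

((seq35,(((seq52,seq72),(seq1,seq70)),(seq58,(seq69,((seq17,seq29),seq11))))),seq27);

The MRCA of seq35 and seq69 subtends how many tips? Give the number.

10

The MRCA of seq35 and seq69 is the node subtending (seq35,(((seq52,seq72),(seq1,seq70)),(seq58,(seq69,((seq17,seq29),seq11))))).
That clade contains 10 terminal taxa: seq1, seq11, seq17, seq29, seq35, seq52, seq58, seq69, seq70, seq72.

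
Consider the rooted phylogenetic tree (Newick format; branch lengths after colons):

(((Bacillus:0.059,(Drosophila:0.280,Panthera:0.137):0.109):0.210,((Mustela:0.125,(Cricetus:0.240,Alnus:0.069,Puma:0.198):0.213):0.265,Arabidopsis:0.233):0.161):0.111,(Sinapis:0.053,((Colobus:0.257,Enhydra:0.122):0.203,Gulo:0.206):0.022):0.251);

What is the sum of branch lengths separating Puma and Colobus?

1.681

The path runs Puma → … → MRCA → … → Colobus; the MRCA is the root of the tree.
Branch lengths along that path: 0.198 + 0.213 + 0.265 + 0.161 + 0.111 + 0.251 + 0.022 + 0.203 + 0.257 = 1.681.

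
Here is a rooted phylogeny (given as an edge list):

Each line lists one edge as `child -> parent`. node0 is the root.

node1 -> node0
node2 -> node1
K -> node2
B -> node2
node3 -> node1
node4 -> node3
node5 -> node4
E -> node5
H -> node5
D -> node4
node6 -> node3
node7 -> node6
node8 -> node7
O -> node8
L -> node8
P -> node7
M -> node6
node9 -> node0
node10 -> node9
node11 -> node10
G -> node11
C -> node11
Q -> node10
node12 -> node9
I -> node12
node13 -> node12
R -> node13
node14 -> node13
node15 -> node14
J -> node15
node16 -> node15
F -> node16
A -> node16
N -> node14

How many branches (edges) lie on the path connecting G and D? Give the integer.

8

The MRCA of G and D is the root of the tree.
From G up to that node: 4 branches. From D up to the same node: 4 branches. Total: 4 + 4 = 8.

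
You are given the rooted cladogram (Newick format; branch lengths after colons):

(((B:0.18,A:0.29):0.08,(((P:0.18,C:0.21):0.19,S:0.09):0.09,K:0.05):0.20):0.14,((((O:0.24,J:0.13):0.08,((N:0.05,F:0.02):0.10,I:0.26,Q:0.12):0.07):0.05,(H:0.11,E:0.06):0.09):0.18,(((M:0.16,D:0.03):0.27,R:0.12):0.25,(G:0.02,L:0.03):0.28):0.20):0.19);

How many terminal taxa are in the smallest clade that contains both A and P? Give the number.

6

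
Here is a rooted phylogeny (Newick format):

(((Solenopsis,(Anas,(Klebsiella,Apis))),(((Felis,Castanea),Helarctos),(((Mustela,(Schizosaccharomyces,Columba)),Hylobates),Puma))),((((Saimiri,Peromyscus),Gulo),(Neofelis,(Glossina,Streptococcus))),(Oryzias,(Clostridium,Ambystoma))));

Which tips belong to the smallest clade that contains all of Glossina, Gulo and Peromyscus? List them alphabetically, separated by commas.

Glossina, Gulo, Neofelis, Peromyscus, Saimiri, Streptococcus

Tracing Glossina: it sits inside (Glossina,Streptococcus).
Tracing Gulo: it sits inside ((Saimiri,Peromyscus),Gulo).
Tracing Peromyscus: it sits inside (Saimiri,Peromyscus).
The smallest clade enclosing all 3 is (((Saimiri,Peromyscus),Gulo),(Neofelis,(Glossina,Streptococcus))); the answer is its 6 terminal taxa in alphabetical order.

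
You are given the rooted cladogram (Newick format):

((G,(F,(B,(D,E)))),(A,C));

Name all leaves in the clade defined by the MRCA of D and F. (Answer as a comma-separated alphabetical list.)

B, D, E, F

Tracing D: it sits inside (D,E).
Tracing F: it sits inside (F,(B,(D,E))).
The smallest clade enclosing both is (F,(B,(D,E))); the answer is its 4 terminal taxa in alphabetical order.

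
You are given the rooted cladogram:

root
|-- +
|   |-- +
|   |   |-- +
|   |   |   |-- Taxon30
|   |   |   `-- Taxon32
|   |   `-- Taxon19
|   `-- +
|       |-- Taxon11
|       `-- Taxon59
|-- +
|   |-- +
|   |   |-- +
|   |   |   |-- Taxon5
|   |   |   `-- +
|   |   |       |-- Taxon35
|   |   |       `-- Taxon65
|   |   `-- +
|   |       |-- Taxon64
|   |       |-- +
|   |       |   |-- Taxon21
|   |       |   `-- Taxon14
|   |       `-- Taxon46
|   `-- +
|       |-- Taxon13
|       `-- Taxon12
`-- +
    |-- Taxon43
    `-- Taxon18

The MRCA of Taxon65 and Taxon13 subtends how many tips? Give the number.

9

The MRCA of Taxon65 and Taxon13 is the node subtending (((Taxon5,(Taxon35,Taxon65)),(Taxon64,(Taxon21,Taxon14),Taxon46)),(Taxon13,Taxon12)).
That clade contains 9 terminal taxa: Taxon12, Taxon13, Taxon14, Taxon21, Taxon35, Taxon46, Taxon5, Taxon64, Taxon65.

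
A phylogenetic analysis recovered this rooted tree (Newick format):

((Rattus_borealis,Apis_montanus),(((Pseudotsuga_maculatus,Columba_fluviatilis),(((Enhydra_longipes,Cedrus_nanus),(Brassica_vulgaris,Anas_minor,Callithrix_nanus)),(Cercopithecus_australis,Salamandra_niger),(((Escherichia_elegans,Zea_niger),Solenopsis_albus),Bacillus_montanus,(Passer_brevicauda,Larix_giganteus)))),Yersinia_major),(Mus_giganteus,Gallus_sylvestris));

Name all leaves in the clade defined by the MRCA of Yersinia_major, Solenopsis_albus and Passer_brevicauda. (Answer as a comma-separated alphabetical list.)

Anas_minor, Bacillus_montanus, Brassica_vulgaris, Callithrix_nanus, Cedrus_nanus, Cercopithecus_australis, Columba_fluviatilis, Enhydra_longipes, Escherichia_elegans, Larix_giganteus, Passer_brevicauda, Pseudotsuga_maculatus, Salamandra_niger, Solenopsis_albus, Yersinia_major, Zea_niger

Tracing Yersinia_major: it sits inside (((Pseudotsuga_maculatus,Columba_fluviatilis),(((Enhydra_longipes,Cedrus_nanus),(Brassica_vulgaris,Anas_minor,Callithrix_nanus)),(Cercopithecus_australis,Salamandra_niger),(((Escherichia_elegans,Zea_niger),Solenopsis_albus),Bacillus_montanus,(Passer_brevicauda,Larix_giganteus)))),Yersinia_major).
Tracing Solenopsis_albus: it sits inside ((Escherichia_elegans,Zea_niger),Solenopsis_albus).
Tracing Passer_brevicauda: it sits inside (Passer_brevicauda,Larix_giganteus).
The smallest clade enclosing all 3 is (((Pseudotsuga_maculatus,Columba_fluviatilis),(((Enhydra_longipes,Cedrus_nanus),(Brassica_vulgaris,Anas_minor,Callithrix_nanus)),(Cercopithecus_australis,Salamandra_niger),(((Escherichia_elegans,Zea_niger),Solenopsis_albus),Bacillus_montanus,(Passer_brevicauda,Larix_giganteus)))),Yersinia_major); the answer is its 16 terminal taxa in alphabetical order.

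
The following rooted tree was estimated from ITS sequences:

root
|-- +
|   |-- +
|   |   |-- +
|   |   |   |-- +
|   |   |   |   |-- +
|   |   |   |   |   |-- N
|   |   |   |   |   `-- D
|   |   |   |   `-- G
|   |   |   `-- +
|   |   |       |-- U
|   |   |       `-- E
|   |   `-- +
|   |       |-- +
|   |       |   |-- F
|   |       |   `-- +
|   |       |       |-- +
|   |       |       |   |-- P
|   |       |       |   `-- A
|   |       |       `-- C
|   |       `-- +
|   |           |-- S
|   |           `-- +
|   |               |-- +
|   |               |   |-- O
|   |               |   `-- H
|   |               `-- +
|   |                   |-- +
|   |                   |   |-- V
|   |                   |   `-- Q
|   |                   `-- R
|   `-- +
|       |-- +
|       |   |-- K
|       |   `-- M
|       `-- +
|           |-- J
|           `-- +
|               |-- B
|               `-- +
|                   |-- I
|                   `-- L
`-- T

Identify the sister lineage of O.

O attaches to the tree at the node subtending (O,H).
The other lineage descending from that same node — the sister group — is the single tip H.

H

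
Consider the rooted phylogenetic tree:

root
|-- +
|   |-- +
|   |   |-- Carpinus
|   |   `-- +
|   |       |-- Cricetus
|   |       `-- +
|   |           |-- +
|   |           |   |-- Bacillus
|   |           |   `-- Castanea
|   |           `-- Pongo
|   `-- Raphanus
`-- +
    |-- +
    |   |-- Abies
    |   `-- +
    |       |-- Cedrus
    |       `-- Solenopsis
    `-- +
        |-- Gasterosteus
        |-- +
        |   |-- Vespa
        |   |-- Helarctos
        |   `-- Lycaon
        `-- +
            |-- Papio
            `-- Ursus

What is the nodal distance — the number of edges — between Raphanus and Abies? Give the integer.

The MRCA of Raphanus and Abies is the root of the tree.
From Raphanus up to that node: 2 branches. From Abies up to the same node: 3 branches. Total: 2 + 3 = 5.

5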